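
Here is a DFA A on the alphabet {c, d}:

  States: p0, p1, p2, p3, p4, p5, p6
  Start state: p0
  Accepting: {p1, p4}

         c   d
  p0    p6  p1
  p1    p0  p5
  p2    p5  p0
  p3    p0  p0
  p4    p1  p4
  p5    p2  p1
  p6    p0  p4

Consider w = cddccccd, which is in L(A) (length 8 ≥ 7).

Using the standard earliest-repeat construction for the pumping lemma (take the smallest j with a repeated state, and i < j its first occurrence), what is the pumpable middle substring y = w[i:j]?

d

Run of A on w = c d d c c c c d:
  step 0: p0  (start)
  step 1: p6  (read c: p0→p6)
  step 2: p4  (read d: p6→p4)
  step 3: p4  (read d: p4→p4)   ← first repeat (p4 seen earlier)
  step 4: p1  (read c: p4→p1)
  step 5: p0  (read c: p1→p0)
  step 6: p6  (read c: p0→p6)
  step 7: p0  (read c: p6→p0)
  step 8: p1  (read d: p0→p1)

So i = 2, j = 3, giving x = w[0:2] = cd, y = w[2:3] = d, z = w[3:8] = ccccd.
Check: |xy| = 3 ≤ 7 and |y| = 1 ≥ 1. Reading y takes A from p4 back to p4, so every xyⁱz is accepted.
Pumping length from the standard proof: p = 7 (the number of states). The repeated state found above gives |xy| = j ≤ 7 and |y| = j − i ≥ 1.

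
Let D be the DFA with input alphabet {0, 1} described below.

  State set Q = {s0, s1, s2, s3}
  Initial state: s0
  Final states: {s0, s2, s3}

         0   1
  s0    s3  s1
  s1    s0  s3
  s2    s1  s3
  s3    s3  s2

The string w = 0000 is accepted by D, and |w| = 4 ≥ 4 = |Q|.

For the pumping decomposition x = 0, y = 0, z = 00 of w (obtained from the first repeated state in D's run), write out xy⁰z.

000

xy⁰z = xz = 0·00 = 000.
Reading y = 0 takes D from s3 back to s3, so after x the machine is still in s3, and z then leads to the accepting state s3. Hence 000 ∈ L(D).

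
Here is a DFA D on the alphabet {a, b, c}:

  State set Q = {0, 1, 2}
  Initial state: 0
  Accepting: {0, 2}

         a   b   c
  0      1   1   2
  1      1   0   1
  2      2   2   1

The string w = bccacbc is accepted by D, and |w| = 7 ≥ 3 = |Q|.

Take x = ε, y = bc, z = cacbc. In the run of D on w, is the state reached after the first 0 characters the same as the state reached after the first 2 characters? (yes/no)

Run of D on the first 2 characters of w = b c:
  step 0: 0  (start)
  step 1: 1  (read b: 0→1)
  step 2: 1  (read c: 1→1)

After x (step 0): 0. After xy (step 2): 1.
They differ (0 ≠ 1), so y is not a cycle from the state after x; this split is not the one the pumping-lemma construction produces, and pumping y need not keep the string in L(D).

no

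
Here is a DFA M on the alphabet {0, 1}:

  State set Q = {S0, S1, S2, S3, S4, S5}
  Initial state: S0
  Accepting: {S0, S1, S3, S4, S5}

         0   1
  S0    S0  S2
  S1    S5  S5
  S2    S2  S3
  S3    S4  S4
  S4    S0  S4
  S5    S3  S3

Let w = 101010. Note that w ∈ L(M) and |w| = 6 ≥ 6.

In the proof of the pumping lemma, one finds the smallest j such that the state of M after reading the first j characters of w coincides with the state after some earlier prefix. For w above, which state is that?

Run of M on w = 1 0 1 0 1 0:
  step 0: S0  (start)
  step 1: S2  (read 1: S0→S2)
  step 2: S2  (read 0: S2→S2)   ← first repeat (S2 seen earlier)
  step 3: S3  (read 1: S2→S3)
  step 4: S4  (read 0: S3→S4)
  step 5: S4  (read 1: S4→S4)
  step 6: S0  (read 0: S4→S0)

The earliest repeat is at step j = 2: M is in S2, which it already visited at step i = 1.
The DFA has 6 states, so the proof of the pumping lemma guarantees a repeated state among the first 6+1 visited; the segment between the two visits is the pumpable y.

S2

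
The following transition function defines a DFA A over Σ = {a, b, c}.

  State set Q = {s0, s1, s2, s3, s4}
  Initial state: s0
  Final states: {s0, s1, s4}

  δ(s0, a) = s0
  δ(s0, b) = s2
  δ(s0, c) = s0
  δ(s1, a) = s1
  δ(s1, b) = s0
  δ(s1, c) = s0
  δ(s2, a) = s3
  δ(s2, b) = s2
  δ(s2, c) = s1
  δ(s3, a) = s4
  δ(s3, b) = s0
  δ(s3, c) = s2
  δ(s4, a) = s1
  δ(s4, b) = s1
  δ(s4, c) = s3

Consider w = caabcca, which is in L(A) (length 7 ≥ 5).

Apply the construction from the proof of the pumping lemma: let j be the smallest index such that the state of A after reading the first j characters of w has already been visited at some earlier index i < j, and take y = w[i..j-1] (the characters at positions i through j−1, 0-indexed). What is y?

State sequence: s0 -c-> s0 -a-> s0 -a-> s0 -b-> s2 -c-> s1 -c-> s0 -a-> s0
First repeat at step 1: s0 was already visited.

So i = 0, j = 1, giving x = w[0:0] = ε, y = w[0:1] = c, z = w[1:7] = aabcca.
Check: |xy| = 1 ≤ 5 and |y| = 1 ≥ 1. Reading y takes A from s0 back to s0, so every xyⁱz is accepted.

c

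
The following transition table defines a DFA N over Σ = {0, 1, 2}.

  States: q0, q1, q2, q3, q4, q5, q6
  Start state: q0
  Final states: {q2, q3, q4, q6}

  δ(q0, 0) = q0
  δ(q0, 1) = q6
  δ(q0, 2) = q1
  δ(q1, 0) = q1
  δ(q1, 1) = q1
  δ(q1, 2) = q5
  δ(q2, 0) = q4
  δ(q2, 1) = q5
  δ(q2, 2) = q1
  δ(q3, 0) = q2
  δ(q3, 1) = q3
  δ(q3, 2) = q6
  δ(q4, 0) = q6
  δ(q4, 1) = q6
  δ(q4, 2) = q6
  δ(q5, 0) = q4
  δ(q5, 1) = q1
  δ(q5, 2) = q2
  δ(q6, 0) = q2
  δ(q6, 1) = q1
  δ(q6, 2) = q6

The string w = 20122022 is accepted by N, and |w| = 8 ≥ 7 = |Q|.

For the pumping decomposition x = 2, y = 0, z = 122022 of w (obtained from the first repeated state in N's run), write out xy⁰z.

xy⁰z = xz = 2·122022 = 2122022.
Reading y = 0 takes N from q1 back to q1, so after x the machine is still in q1, and z then leads to the accepting state q6. Hence 2122022 ∈ L(N).

2122022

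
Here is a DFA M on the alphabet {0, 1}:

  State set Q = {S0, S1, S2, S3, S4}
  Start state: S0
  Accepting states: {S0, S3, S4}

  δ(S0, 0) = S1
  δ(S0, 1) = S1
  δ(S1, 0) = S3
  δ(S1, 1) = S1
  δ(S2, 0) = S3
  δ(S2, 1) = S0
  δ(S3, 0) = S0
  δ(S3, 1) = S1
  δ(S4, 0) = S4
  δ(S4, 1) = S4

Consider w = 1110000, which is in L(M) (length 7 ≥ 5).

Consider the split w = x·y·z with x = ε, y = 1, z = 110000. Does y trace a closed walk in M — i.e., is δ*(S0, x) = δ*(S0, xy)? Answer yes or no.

State sequence: S0 -1-> S1

After x (step 0): S0. After xy (step 1): S1.
They differ (S0 ≠ S1), so y is not a cycle from the state after x; this split is not the one the pumping-lemma construction produces, and pumping y need not keep the string in L(M).

no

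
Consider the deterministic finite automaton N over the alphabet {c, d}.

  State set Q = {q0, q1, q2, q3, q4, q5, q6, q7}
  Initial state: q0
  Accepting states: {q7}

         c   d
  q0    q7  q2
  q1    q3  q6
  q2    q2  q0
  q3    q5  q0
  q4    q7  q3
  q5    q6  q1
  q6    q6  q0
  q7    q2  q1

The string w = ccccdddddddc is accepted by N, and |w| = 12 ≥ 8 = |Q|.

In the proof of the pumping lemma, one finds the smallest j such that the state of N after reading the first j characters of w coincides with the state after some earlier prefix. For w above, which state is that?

q2

State sequence: q0 -c-> q7 -c-> q2 -c-> q2 -c-> q2 -d-> q0 -d-> q2 -d-> q0 -d-> q2 -d-> q0 -d-> q2 -d-> q0 -c-> q7
First repeat at step 3: q2 was already visited.

The earliest repeat is at step j = 3: N is in q2, which it already visited at step i = 2.
Pumping length from the standard proof: p = 8 (the number of states). The repeated state found above gives |xy| = j ≤ 8 and |y| = j − i ≥ 1.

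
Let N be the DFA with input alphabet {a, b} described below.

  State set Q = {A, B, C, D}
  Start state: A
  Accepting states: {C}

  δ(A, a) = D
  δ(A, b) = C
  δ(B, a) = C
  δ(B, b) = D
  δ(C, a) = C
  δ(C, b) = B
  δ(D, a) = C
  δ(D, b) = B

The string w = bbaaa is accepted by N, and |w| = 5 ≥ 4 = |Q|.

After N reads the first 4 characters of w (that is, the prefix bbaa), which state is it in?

State sequence: A -b-> C -b-> B -a-> C -a-> C

After reading 4 characters, N is in state C.

C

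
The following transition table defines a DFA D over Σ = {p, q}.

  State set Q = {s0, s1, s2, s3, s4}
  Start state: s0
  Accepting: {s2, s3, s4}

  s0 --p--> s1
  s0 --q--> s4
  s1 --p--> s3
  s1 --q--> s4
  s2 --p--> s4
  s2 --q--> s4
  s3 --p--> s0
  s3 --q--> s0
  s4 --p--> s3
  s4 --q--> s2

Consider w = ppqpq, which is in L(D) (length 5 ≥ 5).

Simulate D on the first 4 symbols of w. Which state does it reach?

s1

Run of D on the first 4 characters of w = p p q p:
  step 0: s0  (start)
  step 1: s1  (read p: s0→s1)
  step 2: s3  (read p: s1→s3)
  step 3: s0  (read q: s3→s0)
  step 4: s1  (read p: s0→s1)

After reading 4 characters, D is in state s1.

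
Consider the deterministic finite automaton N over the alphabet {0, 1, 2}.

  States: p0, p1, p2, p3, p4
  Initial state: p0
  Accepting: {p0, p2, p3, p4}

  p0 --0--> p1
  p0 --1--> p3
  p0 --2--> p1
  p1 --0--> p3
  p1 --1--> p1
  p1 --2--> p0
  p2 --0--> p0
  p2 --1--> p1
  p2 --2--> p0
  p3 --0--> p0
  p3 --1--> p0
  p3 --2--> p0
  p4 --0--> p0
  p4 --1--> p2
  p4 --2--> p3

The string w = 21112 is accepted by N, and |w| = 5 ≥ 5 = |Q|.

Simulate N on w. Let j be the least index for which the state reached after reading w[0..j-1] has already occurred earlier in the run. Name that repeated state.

Run of N on w = 2 1 1 1 2:
  step 0: p0  (start)
  step 1: p1  (read 2: p0→p1)
  step 2: p1  (read 1: p1→p1)   ← first repeat (p1 seen earlier)
  step 3: p1  (read 1: p1→p1)
  step 4: p1  (read 1: p1→p1)
  step 5: p0  (read 2: p1→p0)

The earliest repeat is at step j = 2: N is in p1, which it already visited at step i = 1.
With |Q| = 5, pigeonhole forces a state repeat no later than step 5; the substring read between the first and second visits to that state can be pumped.

p1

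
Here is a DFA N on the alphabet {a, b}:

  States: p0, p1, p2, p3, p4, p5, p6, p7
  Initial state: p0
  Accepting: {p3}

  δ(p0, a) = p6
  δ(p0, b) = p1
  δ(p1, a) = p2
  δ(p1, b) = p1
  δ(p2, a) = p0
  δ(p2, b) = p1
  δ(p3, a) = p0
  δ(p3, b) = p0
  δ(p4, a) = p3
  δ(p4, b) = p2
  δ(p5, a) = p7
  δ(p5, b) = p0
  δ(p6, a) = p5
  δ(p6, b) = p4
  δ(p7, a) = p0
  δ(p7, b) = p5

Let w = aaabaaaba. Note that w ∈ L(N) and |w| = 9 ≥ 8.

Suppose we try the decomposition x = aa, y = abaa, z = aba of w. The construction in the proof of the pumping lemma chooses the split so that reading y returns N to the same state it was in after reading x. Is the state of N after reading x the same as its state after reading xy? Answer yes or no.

no

Run of N on the first 6 characters of w = a a a b a a:
  step 0: p0  (start)
  step 1: p6  (read a: p0→p6)
  step 2: p5  (read a: p6→p5)
  step 3: p7  (read a: p5→p7)
  step 4: p5  (read b: p7→p5)
  step 5: p7  (read a: p5→p7)
  step 6: p0  (read a: p7→p0)

After x (step 2): p5. After xy (step 6): p0.
They differ (p5 ≠ p0), so y is not a cycle from the state after x; this split is not the one the pumping-lemma construction produces, and pumping y need not keep the string in L(N).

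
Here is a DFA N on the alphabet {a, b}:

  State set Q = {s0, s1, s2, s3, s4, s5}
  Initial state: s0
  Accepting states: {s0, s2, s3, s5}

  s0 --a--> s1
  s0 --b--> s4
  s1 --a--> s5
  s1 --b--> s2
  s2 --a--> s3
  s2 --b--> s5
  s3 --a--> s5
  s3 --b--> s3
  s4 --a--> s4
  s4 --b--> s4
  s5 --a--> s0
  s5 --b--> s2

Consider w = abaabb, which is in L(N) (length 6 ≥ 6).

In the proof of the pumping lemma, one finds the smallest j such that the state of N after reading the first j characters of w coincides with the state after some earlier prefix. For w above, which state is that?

s2

Run of N on w = a b a a b b:
  step 0: s0  (start)
  step 1: s1  (read a: s0→s1)
  step 2: s2  (read b: s1→s2)
  step 3: s3  (read a: s2→s3)
  step 4: s5  (read a: s3→s5)
  step 5: s2  (read b: s5→s2)   ← first repeat (s2 seen earlier)
  step 6: s5  (read b: s2→s5)

The earliest repeat is at step j = 5: N is in s2, which it already visited at step i = 2.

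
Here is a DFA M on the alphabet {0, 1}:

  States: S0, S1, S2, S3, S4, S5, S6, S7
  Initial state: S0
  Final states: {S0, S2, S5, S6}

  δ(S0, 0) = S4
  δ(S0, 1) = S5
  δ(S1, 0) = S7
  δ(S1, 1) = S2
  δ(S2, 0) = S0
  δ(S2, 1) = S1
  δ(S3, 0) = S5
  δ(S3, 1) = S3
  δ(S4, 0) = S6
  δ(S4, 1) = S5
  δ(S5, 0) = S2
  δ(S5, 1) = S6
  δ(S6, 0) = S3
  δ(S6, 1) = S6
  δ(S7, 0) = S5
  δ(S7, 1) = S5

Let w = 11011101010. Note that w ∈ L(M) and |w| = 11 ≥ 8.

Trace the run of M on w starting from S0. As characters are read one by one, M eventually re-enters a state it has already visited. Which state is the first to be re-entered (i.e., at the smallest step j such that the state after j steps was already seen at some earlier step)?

State sequence: S0 -1-> S5 -1-> S6 -0-> S3 -1-> S3 -1-> S3 -1-> S3 -0-> S5 -1-> S6 -0-> S3 -1-> S3 -0-> S5
First repeat at step 4: S3 was already visited.

The earliest repeat is at step j = 4: M is in S3, which it already visited at step i = 3.
The DFA has 8 states, so the proof of the pumping lemma guarantees a repeated state among the first 8+1 visited; the segment between the two visits is the pumpable y.

S3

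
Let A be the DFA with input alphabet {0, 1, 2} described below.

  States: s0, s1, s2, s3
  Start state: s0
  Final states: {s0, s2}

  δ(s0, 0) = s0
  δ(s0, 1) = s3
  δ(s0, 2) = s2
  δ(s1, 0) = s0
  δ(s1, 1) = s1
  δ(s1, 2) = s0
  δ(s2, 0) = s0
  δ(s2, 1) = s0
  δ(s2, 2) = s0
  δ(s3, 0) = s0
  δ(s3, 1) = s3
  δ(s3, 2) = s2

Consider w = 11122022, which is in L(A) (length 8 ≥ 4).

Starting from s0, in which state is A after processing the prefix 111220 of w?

s0

Run of A on the first 6 characters of w = 1 1 1 2 2 0:
  step 0: s0  (start)
  step 1: s3  (read 1: s0→s3)
  step 2: s3  (read 1: s3→s3)
  step 3: s3  (read 1: s3→s3)
  step 4: s2  (read 2: s3→s2)
  step 5: s0  (read 2: s2→s0)
  step 6: s0  (read 0: s0→s0)

After reading 6 characters, A is in state s0.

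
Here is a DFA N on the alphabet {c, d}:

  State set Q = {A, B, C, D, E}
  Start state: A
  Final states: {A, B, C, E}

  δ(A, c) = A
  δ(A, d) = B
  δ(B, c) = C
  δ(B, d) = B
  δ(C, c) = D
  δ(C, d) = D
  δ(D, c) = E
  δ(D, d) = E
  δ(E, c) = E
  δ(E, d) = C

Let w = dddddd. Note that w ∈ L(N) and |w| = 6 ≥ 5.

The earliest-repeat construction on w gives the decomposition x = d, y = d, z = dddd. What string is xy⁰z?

xy⁰z = xz = d·dddd = ddddd.
Reading y = d takes N from B back to B, so after x the machine is still in B, and z then leads to the accepting state B. Hence ddddd ∈ L(N).

ddddd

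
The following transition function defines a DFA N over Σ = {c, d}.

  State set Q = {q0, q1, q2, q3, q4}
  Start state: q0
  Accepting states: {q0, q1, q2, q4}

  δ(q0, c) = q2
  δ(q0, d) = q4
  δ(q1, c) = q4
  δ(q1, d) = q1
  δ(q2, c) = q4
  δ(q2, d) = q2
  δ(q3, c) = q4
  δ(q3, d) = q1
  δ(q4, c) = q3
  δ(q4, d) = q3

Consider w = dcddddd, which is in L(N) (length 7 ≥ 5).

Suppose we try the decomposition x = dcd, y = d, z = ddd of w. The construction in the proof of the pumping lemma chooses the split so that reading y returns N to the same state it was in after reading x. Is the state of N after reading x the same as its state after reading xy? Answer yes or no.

yes

Run of N on the first 4 characters of w = d c d d:
  step 0: q0  (start)
  step 1: q4  (read d: q0→q4)
  step 2: q3  (read c: q4→q3)
  step 3: q1  (read d: q3→q1)
  step 4: q1  (read d: q1→q1)

After x (step 3): q1. After xy (step 4): q1.
They match, so y = d drives N around a cycle from q1 back to itself; pumping y any number of times keeps N in q1 before reading z, and xyⁱz ∈ L(N) for every i ≥ 0.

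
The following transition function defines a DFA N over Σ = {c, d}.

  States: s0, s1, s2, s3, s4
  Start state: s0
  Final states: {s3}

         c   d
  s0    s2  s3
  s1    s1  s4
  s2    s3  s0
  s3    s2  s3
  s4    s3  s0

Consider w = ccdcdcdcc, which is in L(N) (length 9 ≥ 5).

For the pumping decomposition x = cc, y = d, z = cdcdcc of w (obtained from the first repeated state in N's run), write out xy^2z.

ccddcdcdcc

xy^2z = cc·d·d·cdcdcc = ccddcdcdcc.
Reading y = d takes N from s3 back to s3, so after x·y·y the machine is still in s3, and z then leads to the accepting state s3. Hence ccddcdcdcc ∈ L(N).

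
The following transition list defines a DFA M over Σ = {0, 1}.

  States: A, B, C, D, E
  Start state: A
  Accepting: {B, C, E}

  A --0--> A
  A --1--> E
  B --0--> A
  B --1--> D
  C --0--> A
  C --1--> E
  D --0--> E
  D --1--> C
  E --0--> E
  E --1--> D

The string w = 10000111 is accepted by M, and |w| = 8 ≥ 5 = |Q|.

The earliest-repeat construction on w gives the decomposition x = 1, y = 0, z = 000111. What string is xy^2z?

xy^2z = 1·0·0·000111 = 100000111.
Reading y = 0 takes M from E back to E, so after x·y·y the machine is still in E, and z then leads to the accepting state E. Hence 100000111 ∈ L(M).

100000111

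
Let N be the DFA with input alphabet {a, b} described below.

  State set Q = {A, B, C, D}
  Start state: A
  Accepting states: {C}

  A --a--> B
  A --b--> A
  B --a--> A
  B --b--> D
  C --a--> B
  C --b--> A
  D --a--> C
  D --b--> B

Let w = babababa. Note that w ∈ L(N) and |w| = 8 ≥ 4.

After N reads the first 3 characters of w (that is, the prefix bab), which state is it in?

D

State sequence: A -b-> A -a-> B -b-> D

After reading 3 characters, N is in state D.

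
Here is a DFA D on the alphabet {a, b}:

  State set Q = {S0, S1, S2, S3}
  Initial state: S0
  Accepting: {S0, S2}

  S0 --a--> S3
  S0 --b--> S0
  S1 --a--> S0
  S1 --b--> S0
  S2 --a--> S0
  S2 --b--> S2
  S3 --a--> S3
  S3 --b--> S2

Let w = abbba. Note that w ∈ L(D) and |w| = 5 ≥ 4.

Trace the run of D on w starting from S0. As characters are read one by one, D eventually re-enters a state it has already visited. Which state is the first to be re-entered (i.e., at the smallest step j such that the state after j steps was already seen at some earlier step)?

S2

State sequence: S0 -a-> S3 -b-> S2 -b-> S2 -b-> S2 -a-> S0
First repeat at step 3: S2 was already visited.

The earliest repeat is at step j = 3: D is in S2, which it already visited at step i = 2.
Pumping length from the standard proof: p = 4 (the number of states). The repeated state found above gives |xy| = j ≤ 4 and |y| = j − i ≥ 1.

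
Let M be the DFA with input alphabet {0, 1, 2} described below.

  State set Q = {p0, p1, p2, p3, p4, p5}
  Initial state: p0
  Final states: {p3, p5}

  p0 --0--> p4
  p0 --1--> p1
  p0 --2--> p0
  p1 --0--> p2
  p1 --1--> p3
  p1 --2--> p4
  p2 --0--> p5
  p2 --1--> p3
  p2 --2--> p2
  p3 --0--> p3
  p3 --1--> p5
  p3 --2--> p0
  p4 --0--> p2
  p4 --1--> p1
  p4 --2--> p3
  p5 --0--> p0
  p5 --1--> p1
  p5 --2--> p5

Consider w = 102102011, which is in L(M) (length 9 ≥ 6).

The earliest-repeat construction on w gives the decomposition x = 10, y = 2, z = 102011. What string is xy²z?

1022102011

xy^2z = 10·2·2·102011 = 1022102011.
Reading y = 2 takes M from p2 back to p2, so after x·y·y the machine is still in p2, and z then leads to the accepting state p3. Hence 1022102011 ∈ L(M).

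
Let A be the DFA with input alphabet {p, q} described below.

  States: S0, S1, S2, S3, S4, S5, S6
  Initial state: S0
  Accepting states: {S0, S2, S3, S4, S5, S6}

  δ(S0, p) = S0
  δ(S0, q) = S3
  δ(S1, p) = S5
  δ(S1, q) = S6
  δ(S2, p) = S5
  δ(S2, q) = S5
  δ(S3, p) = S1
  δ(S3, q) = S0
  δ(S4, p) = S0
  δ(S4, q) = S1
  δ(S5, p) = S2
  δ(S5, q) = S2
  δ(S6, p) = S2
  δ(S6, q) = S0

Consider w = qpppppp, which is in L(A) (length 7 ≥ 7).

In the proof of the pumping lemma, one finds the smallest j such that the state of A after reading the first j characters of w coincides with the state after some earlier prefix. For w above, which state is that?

S5

Run of A on w = q p p p p p p:
  step 0: S0  (start)
  step 1: S3  (read q: S0→S3)
  step 2: S1  (read p: S3→S1)
  step 3: S5  (read p: S1→S5)
  step 4: S2  (read p: S5→S2)
  step 5: S5  (read p: S2→S5)   ← first repeat (S5 seen earlier)
  step 6: S2  (read p: S5→S2)
  step 7: S5  (read p: S2→S5)

The earliest repeat is at step j = 5: A is in S5, which it already visited at step i = 3.
The DFA has 7 states, so the proof of the pumping lemma guarantees a repeated state among the first 7+1 visited; the segment between the two visits is the pumpable y.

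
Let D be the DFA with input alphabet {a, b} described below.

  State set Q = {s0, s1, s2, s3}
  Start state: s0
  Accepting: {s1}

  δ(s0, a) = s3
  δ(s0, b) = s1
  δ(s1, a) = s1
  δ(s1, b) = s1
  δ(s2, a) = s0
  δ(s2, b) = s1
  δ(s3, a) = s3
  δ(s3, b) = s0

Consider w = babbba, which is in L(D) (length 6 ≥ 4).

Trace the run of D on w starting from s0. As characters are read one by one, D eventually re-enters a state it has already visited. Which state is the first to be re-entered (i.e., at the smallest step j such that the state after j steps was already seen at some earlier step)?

State sequence: s0 -b-> s1 -a-> s1 -b-> s1 -b-> s1 -b-> s1 -a-> s1
First repeat at step 2: s1 was already visited.

The earliest repeat is at step j = 2: D is in s1, which it already visited at step i = 1.
With |Q| = 4, pigeonhole forces a state repeat no later than step 4; the substring read between the first and second visits to that state can be pumped.

s1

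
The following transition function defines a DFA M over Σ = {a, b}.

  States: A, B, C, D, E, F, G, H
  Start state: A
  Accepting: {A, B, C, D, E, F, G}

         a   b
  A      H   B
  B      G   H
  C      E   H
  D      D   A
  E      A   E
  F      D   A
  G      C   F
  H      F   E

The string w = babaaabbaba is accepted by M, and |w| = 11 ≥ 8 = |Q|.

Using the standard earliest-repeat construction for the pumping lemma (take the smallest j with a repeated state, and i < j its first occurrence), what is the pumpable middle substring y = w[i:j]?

a

Run of M on w = b a b a a a b b a b a:
  step 0: A  (start)
  step 1: B  (read b: A→B)
  step 2: G  (read a: B→G)
  step 3: F  (read b: G→F)
  step 4: D  (read a: F→D)
  step 5: D  (read a: D→D)   ← first repeat (D seen earlier)
  step 6: D  (read a: D→D)
  step 7: A  (read b: D→A)
  step 8: B  (read b: A→B)
  step 9: G  (read a: B→G)
  step 10: F  (read b: G→F)
  step 11: D  (read a: F→D)

So i = 4, j = 5, giving x = w[0:4] = baba, y = w[4:5] = a, z = w[5:11] = abbaba.
Check: |xy| = 5 ≤ 8 and |y| = 1 ≥ 1. Reading y takes M from D back to D, so every xyⁱz is accepted.
Pumping length from the standard proof: p = 8 (the number of states). The repeated state found above gives |xy| = j ≤ 8 and |y| = j − i ≥ 1.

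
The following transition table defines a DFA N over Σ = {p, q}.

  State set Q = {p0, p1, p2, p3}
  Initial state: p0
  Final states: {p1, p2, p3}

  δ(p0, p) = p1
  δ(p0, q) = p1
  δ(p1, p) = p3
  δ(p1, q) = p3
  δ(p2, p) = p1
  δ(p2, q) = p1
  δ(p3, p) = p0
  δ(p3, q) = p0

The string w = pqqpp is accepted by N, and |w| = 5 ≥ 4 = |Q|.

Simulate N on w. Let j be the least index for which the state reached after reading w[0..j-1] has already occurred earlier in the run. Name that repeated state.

Run of N on w = p q q p p:
  step 0: p0  (start)
  step 1: p1  (read p: p0→p1)
  step 2: p3  (read q: p1→p3)
  step 3: p0  (read q: p3→p0)   ← first repeat (p0 seen earlier)
  step 4: p1  (read p: p0→p1)
  step 5: p3  (read p: p1→p3)

The earliest repeat is at step j = 3: N is in p0, which it already visited at step i = 0.

p0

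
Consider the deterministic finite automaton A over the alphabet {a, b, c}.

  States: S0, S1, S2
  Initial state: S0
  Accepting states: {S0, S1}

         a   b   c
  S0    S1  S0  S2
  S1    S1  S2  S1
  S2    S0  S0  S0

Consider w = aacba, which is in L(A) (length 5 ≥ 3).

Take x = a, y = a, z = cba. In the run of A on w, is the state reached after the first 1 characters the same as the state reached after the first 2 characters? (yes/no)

State sequence: S0 -a-> S1 -a-> S1

After x (step 1): S1. After xy (step 2): S1.
They match, so y = a drives A around a cycle from S1 back to itself; pumping y any number of times keeps A in S1 before reading z, and xyⁱz ∈ L(A) for every i ≥ 0.

yes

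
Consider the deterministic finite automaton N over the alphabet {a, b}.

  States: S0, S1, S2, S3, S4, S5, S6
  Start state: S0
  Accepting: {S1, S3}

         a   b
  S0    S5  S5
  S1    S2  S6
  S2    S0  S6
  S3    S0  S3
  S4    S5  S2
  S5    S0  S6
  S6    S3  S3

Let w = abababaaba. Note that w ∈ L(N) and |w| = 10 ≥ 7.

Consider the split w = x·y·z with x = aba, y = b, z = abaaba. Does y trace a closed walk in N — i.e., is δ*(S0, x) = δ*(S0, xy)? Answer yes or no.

State sequence: S0 -a-> S5 -b-> S6 -a-> S3 -b-> S3

After x (step 3): S3. After xy (step 4): S3.
They match, so y = b drives N around a cycle from S3 back to itself; pumping y any number of times keeps N in S3 before reading z, and xyⁱz ∈ L(N) for every i ≥ 0.

yes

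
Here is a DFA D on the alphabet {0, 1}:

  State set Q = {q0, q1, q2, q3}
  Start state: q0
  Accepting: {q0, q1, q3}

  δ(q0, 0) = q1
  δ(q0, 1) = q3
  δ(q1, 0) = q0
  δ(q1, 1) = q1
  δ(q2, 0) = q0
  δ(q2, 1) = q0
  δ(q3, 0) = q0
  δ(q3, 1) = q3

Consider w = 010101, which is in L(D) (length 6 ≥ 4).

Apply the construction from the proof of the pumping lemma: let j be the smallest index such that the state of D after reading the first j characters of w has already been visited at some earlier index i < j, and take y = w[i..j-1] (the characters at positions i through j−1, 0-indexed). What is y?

1

Run of D on w = 0 1 0 1 0 1:
  step 0: q0  (start)
  step 1: q1  (read 0: q0→q1)
  step 2: q1  (read 1: q1→q1)   ← first repeat (q1 seen earlier)
  step 3: q0  (read 0: q1→q0)
  step 4: q3  (read 1: q0→q3)
  step 5: q0  (read 0: q3→q0)
  step 6: q3  (read 1: q0→q3)

So i = 1, j = 2, giving x = w[0:1] = 0, y = w[1:2] = 1, z = w[2:6] = 0101.
Check: |xy| = 2 ≤ 4 and |y| = 1 ≥ 1. Reading y takes D from q1 back to q1, so every xyⁱz is accepted.
With |Q| = 4, pigeonhole forces a state repeat no later than step 4; the substring read between the first and second visits to that state can be pumped.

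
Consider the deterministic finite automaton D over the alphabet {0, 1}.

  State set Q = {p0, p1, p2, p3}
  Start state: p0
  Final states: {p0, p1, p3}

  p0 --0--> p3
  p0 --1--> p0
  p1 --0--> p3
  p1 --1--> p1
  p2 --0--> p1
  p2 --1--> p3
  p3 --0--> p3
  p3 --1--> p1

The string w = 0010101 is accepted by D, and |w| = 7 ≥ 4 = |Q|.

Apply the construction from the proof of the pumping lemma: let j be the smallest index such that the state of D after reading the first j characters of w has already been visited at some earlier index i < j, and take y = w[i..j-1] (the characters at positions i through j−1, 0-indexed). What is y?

0

Run of D on w = 0 0 1 0 1 0 1:
  step 0: p0  (start)
  step 1: p3  (read 0: p0→p3)
  step 2: p3  (read 0: p3→p3)   ← first repeat (p3 seen earlier)
  step 3: p1  (read 1: p3→p1)
  step 4: p3  (read 0: p1→p3)
  step 5: p1  (read 1: p3→p1)
  step 6: p3  (read 0: p1→p3)
  step 7: p1  (read 1: p3→p1)

So i = 1, j = 2, giving x = w[0:1] = 0, y = w[1:2] = 0, z = w[2:7] = 10101.
Check: |xy| = 2 ≤ 4 and |y| = 1 ≥ 1. Reading y takes D from p3 back to p3, so every xyⁱz is accepted.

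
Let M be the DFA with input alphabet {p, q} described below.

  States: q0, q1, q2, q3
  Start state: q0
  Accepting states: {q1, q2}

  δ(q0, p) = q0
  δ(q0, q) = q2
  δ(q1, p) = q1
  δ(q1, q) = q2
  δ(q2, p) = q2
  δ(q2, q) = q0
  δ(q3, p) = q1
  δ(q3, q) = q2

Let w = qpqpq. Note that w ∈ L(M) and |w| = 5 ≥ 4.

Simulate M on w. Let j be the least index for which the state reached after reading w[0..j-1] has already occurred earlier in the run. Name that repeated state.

Run of M on w = q p q p q:
  step 0: q0  (start)
  step 1: q2  (read q: q0→q2)
  step 2: q2  (read p: q2→q2)   ← first repeat (q2 seen earlier)
  step 3: q0  (read q: q2→q0)
  step 4: q0  (read p: q0→q0)
  step 5: q2  (read q: q0→q2)

The earliest repeat is at step j = 2: M is in q2, which it already visited at step i = 1.
Since M has 4 states, any run of length ≥ 4 visits 4+1 states, so by pigeonhole some state repeats within the first 4 steps — that repeat gives the pumpable loop.

q2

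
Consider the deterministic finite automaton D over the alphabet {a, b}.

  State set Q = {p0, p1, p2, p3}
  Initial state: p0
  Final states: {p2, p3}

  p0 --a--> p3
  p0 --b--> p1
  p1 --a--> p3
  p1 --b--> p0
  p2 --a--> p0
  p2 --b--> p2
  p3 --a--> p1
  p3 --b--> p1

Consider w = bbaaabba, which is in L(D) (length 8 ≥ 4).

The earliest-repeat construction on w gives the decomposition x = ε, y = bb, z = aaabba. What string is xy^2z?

xy^2z = ε·bb·bb·aaabba = bbbbaaabba.
Reading y = bb takes D from p0 back to p0, so after x·y·y the machine is still in p0, and z then leads to the accepting state p3. Hence bbbbaaabba ∈ L(D).

bbbbaaabba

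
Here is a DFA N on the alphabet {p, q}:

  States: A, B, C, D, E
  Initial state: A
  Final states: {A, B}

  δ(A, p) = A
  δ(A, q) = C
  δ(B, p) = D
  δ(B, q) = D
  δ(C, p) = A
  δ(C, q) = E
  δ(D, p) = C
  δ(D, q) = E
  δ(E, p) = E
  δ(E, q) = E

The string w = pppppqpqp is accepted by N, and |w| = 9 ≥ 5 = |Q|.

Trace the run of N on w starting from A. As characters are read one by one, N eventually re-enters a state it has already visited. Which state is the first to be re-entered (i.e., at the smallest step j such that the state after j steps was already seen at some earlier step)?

State sequence: A -p-> A -p-> A -p-> A -p-> A -p-> A -q-> C -p-> A -q-> C -p-> A
First repeat at step 1: A was already visited.

The earliest repeat is at step j = 1: N is in A, which it already visited at step i = 0.
Since N has 5 states, any run of length ≥ 5 visits 5+1 states, so by pigeonhole some state repeats within the first 5 steps — that repeat gives the pumpable loop.

A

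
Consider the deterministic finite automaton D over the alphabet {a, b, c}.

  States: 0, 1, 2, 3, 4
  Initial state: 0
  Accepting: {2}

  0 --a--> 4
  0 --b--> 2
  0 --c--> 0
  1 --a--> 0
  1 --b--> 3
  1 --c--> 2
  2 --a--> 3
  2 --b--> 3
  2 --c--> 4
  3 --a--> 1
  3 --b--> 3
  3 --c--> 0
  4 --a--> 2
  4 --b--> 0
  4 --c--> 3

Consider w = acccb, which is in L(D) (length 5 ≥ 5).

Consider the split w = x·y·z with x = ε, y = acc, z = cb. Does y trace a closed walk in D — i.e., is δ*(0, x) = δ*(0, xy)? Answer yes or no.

Run of D on the first 3 characters of w = a c c:
  step 0: 0  (start)
  step 1: 4  (read a: 0→4)
  step 2: 3  (read c: 4→3)
  step 3: 0  (read c: 3→0)

After x (step 0): 0. After xy (step 3): 0.
They match, so y = acc drives D around a cycle from 0 back to itself; pumping y any number of times keeps D in 0 before reading z, and xyⁱz ∈ L(D) for every i ≥ 0.

yes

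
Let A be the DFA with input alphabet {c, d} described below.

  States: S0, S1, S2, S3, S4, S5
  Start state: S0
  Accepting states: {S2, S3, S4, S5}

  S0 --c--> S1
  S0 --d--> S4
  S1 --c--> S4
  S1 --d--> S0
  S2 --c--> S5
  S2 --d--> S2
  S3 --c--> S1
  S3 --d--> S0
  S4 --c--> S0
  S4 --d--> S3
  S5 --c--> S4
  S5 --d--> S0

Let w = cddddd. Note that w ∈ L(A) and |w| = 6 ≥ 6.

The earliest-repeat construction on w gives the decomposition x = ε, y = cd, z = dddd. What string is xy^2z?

xy^2z = ε·cd·cd·dddd = cdcddddd.
Reading y = cd takes A from S0 back to S0, so after x·y·y the machine is still in S0, and z then leads to the accepting state S4. Hence cdcddddd ∈ L(A).

cdcddddd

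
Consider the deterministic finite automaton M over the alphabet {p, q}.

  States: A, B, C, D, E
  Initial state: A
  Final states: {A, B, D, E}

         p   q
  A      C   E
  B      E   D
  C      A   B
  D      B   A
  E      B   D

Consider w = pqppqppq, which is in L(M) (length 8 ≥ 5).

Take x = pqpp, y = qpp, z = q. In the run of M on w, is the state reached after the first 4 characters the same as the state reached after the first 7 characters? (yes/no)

State sequence: A -p-> C -q-> B -p-> E -p-> B -q-> D -p-> B -p-> E

After x (step 4): B. After xy (step 7): E.
They differ (B ≠ E), so y is not a cycle from the state after x; this split is not the one the pumping-lemma construction produces, and pumping y need not keep the string in L(M).

no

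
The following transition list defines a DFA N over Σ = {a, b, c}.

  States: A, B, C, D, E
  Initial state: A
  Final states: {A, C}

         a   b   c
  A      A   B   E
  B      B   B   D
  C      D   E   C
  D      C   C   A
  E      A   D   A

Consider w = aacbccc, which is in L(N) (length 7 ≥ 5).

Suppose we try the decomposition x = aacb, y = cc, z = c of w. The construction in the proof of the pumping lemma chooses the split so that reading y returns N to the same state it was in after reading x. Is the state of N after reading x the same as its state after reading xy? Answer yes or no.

no

Run of N on the first 6 characters of w = a a c b c c:
  step 0: A  (start)
  step 1: A  (read a: A→A)
  step 2: A  (read a: A→A)
  step 3: E  (read c: A→E)
  step 4: D  (read b: E→D)
  step 5: A  (read c: D→A)
  step 6: E  (read c: A→E)

After x (step 4): D. After xy (step 6): E.
They differ (D ≠ E), so y is not a cycle from the state after x; this split is not the one the pumping-lemma construction produces, and pumping y need not keep the string in L(N).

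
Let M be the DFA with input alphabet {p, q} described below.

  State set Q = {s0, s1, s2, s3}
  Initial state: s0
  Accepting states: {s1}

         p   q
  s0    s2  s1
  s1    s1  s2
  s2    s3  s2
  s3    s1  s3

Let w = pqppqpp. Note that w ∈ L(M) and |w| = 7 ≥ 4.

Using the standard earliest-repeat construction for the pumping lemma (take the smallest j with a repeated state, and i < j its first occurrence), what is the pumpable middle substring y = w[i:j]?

q

Run of M on w = p q p p q p p:
  step 0: s0  (start)
  step 1: s2  (read p: s0→s2)
  step 2: s2  (read q: s2→s2)   ← first repeat (s2 seen earlier)
  step 3: s3  (read p: s2→s3)
  step 4: s1  (read p: s3→s1)
  step 5: s2  (read q: s1→s2)
  step 6: s3  (read p: s2→s3)
  step 7: s1  (read p: s3→s1)

So i = 1, j = 2, giving x = w[0:1] = p, y = w[1:2] = q, z = w[2:7] = ppqpp.
Check: |xy| = 2 ≤ 4 and |y| = 1 ≥ 1. Reading y takes M from s2 back to s2, so every xyⁱz is accepted.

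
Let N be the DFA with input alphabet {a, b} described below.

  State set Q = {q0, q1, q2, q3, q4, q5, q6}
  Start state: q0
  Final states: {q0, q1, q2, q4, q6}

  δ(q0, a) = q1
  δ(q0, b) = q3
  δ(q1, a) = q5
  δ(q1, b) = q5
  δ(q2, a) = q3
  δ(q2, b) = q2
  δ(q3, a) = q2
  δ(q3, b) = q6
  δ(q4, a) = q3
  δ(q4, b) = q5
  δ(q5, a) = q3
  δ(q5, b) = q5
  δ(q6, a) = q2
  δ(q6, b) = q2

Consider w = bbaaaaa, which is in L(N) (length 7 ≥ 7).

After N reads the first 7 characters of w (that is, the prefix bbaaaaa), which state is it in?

q2

State sequence: q0 -b-> q3 -b-> q6 -a-> q2 -a-> q3 -a-> q2 -a-> q3 -a-> q2

After reading 7 characters, N is in state q2.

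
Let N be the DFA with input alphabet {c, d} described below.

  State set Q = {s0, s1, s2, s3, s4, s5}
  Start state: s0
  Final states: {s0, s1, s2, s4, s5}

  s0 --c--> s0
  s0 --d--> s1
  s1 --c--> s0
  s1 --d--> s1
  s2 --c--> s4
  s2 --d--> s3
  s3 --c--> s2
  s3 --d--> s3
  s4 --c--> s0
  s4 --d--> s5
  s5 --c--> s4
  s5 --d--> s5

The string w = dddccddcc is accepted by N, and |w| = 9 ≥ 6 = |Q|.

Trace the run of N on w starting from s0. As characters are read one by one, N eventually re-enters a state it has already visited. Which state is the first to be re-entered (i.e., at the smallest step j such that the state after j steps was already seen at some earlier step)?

s1

Run of N on w = d d d c c d d c c:
  step 0: s0  (start)
  step 1: s1  (read d: s0→s1)
  step 2: s1  (read d: s1→s1)   ← first repeat (s1 seen earlier)
  step 3: s1  (read d: s1→s1)
  step 4: s0  (read c: s1→s0)
  step 5: s0  (read c: s0→s0)
  step 6: s1  (read d: s0→s1)
  step 7: s1  (read d: s1→s1)
  step 8: s0  (read c: s1→s0)
  step 9: s0  (read c: s0→s0)

The earliest repeat is at step j = 2: N is in s1, which it already visited at step i = 1.
Since N has 6 states, any run of length ≥ 6 visits 6+1 states, so by pigeonhole some state repeats within the first 6 steps — that repeat gives the pumpable loop.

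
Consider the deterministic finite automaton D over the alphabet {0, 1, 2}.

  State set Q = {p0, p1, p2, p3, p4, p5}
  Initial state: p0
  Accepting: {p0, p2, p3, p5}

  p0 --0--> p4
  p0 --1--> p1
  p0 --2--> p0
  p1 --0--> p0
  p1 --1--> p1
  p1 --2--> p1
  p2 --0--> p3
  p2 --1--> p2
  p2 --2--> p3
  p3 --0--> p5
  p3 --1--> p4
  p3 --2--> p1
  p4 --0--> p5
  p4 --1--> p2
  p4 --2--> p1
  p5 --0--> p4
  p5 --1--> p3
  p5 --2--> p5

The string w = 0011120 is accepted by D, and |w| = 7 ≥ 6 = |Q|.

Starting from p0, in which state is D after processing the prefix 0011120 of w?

State sequence: p0 -0-> p4 -0-> p5 -1-> p3 -1-> p4 -1-> p2 -2-> p3 -0-> p5

After reading 7 characters, D is in state p5.

p5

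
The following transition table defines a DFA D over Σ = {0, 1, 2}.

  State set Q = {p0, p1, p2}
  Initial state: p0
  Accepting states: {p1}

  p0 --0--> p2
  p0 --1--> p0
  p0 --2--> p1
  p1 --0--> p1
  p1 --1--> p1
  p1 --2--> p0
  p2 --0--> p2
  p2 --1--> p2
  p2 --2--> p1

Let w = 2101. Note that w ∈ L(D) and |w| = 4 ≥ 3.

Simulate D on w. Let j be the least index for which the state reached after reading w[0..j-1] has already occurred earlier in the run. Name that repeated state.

p1

Run of D on w = 2 1 0 1:
  step 0: p0  (start)
  step 1: p1  (read 2: p0→p1)
  step 2: p1  (read 1: p1→p1)   ← first repeat (p1 seen earlier)
  step 3: p1  (read 0: p1→p1)
  step 4: p1  (read 1: p1→p1)

The earliest repeat is at step j = 2: D is in p1, which it already visited at step i = 1.
Pumping length from the standard proof: p = 3 (the number of states). The repeated state found above gives |xy| = j ≤ 3 and |y| = j − i ≥ 1.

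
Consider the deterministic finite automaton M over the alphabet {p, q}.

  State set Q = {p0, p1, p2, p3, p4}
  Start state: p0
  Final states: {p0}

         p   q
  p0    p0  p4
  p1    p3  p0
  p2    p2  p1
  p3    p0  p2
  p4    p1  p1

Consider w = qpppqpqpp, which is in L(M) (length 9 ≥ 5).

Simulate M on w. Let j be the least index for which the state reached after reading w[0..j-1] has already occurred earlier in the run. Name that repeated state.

Run of M on w = q p p p q p q p p:
  step 0: p0  (start)
  step 1: p4  (read q: p0→p4)
  step 2: p1  (read p: p4→p1)
  step 3: p3  (read p: p1→p3)
  step 4: p0  (read p: p3→p0)   ← first repeat (p0 seen earlier)
  step 5: p4  (read q: p0→p4)
  step 6: p1  (read p: p4→p1)
  step 7: p0  (read q: p1→p0)
  step 8: p0  (read p: p0→p0)
  step 9: p0  (read p: p0→p0)

The earliest repeat is at step j = 4: M is in p0, which it already visited at step i = 0.
With |Q| = 5, pigeonhole forces a state repeat no later than step 5; the substring read between the first and second visits to that state can be pumped.

p0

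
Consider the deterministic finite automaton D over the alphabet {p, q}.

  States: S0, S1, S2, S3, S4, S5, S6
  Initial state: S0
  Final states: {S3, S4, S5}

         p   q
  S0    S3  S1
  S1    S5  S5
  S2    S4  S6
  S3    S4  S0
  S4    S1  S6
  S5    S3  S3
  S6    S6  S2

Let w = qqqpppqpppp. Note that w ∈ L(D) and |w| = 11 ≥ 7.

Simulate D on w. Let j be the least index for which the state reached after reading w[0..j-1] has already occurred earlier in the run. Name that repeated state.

S1

Run of D on w = q q q p p p q p p p p:
  step 0: S0  (start)
  step 1: S1  (read q: S0→S1)
  step 2: S5  (read q: S1→S5)
  step 3: S3  (read q: S5→S3)
  step 4: S4  (read p: S3→S4)
  step 5: S1  (read p: S4→S1)   ← first repeat (S1 seen earlier)
  step 6: S5  (read p: S1→S5)
  step 7: S3  (read q: S5→S3)
  step 8: S4  (read p: S3→S4)
  step 9: S1  (read p: S4→S1)
  step 10: S5  (read p: S1→S5)
  step 11: S3  (read p: S5→S3)

The earliest repeat is at step j = 5: D is in S1, which it already visited at step i = 1.
Since D has 7 states, any run of length ≥ 7 visits 7+1 states, so by pigeonhole some state repeats within the first 7 steps — that repeat gives the pumpable loop.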